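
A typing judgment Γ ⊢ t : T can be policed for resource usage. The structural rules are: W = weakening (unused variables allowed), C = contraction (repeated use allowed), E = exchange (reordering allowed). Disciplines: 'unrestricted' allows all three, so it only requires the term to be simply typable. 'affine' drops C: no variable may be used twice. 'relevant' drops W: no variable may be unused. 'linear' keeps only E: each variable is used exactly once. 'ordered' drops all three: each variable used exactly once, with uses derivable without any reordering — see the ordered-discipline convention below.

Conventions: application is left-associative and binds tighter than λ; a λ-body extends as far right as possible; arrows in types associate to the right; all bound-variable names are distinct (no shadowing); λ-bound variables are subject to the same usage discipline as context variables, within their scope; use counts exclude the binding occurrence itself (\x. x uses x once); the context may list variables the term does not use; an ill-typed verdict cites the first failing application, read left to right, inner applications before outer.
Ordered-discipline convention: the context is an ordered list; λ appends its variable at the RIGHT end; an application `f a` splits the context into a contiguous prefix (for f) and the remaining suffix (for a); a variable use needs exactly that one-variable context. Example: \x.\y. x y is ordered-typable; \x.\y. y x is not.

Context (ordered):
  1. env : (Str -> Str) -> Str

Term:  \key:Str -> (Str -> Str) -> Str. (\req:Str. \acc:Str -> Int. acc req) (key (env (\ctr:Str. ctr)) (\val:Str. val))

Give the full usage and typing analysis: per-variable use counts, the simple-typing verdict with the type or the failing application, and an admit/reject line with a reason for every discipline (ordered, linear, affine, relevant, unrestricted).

use counts: env: 1×, key [bound]: 1×, req [bound]: 1×, acc [bound]: 1×, ctr [bound]: 1×, val [bound]: 1×
order of uses: acc, req, key, env, ctr, val
typing: ✓ — (Str -> (Str -> Str) -> Str) -> (Str -> Int) -> Int
ordered ✗ (no contiguous prefix/suffix split fits acc, req, key, env, ctr, val)
linear ✓ (single use per variable (env, key, req, acc, ctr, val))
affine ✓ (none of env, key, req, acc, ctr, val used more than once)
relevant ✓ (none of env, key, req, acc, ctr, val goes unused)
unrestricted ✓ (typability at (Str -> (Str -> Str) -> Str) -> (Str -> Int) -> Int is all that's needed)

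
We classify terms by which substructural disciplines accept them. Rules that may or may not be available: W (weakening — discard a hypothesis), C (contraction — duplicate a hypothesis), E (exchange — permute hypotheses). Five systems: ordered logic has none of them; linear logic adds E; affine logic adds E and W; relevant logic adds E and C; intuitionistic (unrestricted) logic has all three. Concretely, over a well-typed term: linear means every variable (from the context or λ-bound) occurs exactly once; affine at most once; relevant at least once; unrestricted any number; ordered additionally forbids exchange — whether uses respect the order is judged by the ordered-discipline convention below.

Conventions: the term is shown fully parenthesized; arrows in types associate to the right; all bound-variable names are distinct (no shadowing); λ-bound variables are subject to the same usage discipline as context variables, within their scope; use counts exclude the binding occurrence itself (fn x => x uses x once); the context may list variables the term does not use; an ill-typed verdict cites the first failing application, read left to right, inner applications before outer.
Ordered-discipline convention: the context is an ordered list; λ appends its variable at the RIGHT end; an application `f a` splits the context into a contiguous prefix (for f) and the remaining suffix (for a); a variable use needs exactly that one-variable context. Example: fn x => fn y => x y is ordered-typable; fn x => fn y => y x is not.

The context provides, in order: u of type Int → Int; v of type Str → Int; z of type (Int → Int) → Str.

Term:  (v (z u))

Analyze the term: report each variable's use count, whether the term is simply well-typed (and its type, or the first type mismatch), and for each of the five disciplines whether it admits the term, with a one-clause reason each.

variable uses: u ×1, v ×1, z ×1
use order (left to right): v, z, u
typing: ✓ — Int
ordered: ✗, no ordered split (uses run v, z, u)
linear: ✓, each of u, v, z used exactly once
affine: ✓, none of u, v, z used more than once
relevant: ✓, u, v, z: all used, weakening unneeded
unrestricted: ✓, type-checks (Int) and nothing is barred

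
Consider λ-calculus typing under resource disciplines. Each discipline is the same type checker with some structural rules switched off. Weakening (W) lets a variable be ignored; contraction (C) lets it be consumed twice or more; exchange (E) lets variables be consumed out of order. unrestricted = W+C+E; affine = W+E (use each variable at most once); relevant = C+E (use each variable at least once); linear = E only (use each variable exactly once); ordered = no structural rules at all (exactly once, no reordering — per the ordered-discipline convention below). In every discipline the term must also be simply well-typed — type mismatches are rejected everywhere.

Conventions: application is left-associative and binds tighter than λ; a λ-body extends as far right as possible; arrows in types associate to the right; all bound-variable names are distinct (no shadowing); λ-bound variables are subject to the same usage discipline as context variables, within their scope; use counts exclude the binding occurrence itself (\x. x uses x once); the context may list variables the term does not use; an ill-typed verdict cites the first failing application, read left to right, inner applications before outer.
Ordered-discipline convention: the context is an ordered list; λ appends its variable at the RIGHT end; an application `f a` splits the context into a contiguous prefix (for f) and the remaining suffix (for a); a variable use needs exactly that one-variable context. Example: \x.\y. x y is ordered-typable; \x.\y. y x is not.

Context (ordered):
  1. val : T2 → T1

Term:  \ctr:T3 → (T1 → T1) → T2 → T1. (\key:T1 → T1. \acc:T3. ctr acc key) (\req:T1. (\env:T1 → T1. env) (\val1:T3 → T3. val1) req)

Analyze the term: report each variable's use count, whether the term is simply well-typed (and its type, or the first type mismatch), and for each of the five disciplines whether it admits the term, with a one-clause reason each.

usage: val: 0, ctr [bound]: 1, key [bound]: 1, acc [bound]: 1, req [bound]: 1, env [bound]: 1, val1 [bound]: 1
uses in reading order: ctr, acc, key, env, val1, req
typing: ill-typed: an application expects T1 → T1 but receives (T3 → T3) → T3 → T3
ordered: ✗, fails simple typing
linear: ✗, a type mismatch blocks all five
affine: ✗, the type mismatch rejects it
relevant: ✗, not simply typable
unrestricted: ✗, fails simple typing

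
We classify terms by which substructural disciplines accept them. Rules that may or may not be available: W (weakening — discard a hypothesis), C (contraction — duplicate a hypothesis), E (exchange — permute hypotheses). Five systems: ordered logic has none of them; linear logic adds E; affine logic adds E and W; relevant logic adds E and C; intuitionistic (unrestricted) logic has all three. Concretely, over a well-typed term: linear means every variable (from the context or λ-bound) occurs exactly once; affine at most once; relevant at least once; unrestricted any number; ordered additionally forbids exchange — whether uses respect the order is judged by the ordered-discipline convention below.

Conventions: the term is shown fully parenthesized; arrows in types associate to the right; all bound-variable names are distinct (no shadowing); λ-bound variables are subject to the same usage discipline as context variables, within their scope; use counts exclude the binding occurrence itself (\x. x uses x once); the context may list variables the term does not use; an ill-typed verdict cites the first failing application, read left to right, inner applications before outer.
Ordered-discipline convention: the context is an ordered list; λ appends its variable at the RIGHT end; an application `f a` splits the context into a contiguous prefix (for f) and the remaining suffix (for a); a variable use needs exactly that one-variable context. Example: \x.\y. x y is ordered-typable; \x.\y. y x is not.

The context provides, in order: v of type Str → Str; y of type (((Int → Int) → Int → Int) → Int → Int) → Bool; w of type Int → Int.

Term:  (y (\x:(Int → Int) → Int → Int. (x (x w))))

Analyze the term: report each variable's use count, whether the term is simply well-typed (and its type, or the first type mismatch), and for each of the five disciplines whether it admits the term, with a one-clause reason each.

variable uses: v: 0; y: 1; w: 1; x (bound): 2
order of uses: y, x, x, w
typing: the term checks, with type Bool
ordered: ✗ — uses contraction: x ×2; v never used (weakening)
linear: ✗ — uses contraction: x ×2; v never used (weakening)
affine: ✗ — uses contraction: x ×2
relevant: ✗ — v never used (weakening)
unrestricted: ✓ — type-checks (Bool) and nothing is barred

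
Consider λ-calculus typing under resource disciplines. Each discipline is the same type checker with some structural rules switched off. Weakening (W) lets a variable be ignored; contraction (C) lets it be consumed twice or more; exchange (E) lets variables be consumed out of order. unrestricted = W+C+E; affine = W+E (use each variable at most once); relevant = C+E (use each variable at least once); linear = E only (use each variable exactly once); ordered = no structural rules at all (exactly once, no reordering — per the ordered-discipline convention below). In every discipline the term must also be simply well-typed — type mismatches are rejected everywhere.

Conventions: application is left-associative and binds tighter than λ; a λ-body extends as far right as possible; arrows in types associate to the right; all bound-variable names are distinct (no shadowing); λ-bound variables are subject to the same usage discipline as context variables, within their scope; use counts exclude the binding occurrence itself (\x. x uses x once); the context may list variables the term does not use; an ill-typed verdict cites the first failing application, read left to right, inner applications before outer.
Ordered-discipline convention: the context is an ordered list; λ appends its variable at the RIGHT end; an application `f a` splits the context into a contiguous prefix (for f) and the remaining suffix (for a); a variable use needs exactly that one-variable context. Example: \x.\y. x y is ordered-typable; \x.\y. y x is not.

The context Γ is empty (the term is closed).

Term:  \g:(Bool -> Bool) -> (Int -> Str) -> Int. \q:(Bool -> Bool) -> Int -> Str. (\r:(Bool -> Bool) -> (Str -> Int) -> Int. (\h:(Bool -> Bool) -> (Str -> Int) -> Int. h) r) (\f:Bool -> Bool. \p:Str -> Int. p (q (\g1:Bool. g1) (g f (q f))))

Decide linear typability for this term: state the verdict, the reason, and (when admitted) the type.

no — q ×2, f ×2 used more than once (contraction)
use counts: g [bound]: 1, q [bound]: 2, r [bound]: 1, h [bound]: 1, f [bound]: 2, p [bound]: 1, g1 [bound]: 1
uses in reading order: h, r, p, q, g1, g, f, q, f
typing: well-typed at ((Bool -> Bool) -> (Int -> Str) -> Int) -> ((Bool -> Bool) -> Int -> Str) -> (Bool -> Bool) -> (Str -> Int) -> Int
summary: ordered ✗ · linear ✗ · affine ✗ · relevant ✓ · unrestricted ✓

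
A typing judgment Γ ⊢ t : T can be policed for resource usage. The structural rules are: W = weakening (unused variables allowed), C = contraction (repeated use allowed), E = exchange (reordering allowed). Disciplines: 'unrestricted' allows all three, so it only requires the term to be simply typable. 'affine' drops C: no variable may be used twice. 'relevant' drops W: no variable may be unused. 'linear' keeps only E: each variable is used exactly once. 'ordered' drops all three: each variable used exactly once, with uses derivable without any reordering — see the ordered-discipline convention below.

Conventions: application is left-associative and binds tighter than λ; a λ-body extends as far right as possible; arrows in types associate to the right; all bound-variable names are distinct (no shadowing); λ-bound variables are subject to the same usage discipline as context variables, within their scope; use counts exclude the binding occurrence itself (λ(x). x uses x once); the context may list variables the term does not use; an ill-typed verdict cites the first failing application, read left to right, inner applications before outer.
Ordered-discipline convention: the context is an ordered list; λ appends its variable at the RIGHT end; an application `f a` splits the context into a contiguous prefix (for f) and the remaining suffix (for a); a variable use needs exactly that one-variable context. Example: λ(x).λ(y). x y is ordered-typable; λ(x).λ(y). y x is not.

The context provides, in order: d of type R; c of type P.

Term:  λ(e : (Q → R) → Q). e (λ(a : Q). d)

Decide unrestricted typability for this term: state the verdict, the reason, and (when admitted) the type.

yes — well-typed at ((Q → R) → Q) → Q; no restrictions here; term : ((Q → R) → Q) → Q
variable uses: d: 1×; c: 0×; e (λ-bound): 1×; a (λ-bound): 0×
uses in reading order: e, d
typing: the term checks, with type ((Q → R) → Q) → Q
per-discipline verdicts: ordered ✗ | linear ✗ | affine ✓ | relevant ✗ | unrestricted ✓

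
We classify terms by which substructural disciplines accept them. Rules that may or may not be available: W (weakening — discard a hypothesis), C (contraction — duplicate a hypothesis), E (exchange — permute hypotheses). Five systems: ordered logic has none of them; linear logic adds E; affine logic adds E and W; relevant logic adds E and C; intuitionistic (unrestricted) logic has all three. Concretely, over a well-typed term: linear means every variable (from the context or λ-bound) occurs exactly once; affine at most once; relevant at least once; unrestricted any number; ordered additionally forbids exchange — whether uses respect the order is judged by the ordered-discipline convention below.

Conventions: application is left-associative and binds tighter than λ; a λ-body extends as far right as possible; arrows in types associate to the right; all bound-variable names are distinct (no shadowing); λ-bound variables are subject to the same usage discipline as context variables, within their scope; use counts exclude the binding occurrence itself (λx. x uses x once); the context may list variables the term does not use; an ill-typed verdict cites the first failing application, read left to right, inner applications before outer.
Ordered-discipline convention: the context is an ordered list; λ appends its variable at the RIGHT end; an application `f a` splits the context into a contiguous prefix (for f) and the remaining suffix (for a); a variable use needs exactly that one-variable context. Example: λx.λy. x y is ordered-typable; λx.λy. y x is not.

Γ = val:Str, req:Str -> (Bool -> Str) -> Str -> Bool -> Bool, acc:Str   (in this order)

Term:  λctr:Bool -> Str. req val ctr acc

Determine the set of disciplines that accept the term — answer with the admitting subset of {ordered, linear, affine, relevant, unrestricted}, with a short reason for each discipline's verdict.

admitted in: linear, affine, relevant, unrestricted
counts: val: 1; req: 1; acc: 1; ctr [bound]: 1
order of uses: req, val, ctr, acc
typing: well-typed at (Bool -> Str) -> Bool -> Bool
ordered: ✗ — no ordered split (uses run req, val, ctr, acc)
linear: ✓ — val, req, acc, ctr: one use apiece
affine: ✓ — val, req, acc, ctr: no repeats, contraction unneeded
relevant: ✓ — every one of val, req, acc, ctr appears
unrestricted: ✓ — simply typable at (Bool -> Str) -> Bool -> Bool; W, C, E all held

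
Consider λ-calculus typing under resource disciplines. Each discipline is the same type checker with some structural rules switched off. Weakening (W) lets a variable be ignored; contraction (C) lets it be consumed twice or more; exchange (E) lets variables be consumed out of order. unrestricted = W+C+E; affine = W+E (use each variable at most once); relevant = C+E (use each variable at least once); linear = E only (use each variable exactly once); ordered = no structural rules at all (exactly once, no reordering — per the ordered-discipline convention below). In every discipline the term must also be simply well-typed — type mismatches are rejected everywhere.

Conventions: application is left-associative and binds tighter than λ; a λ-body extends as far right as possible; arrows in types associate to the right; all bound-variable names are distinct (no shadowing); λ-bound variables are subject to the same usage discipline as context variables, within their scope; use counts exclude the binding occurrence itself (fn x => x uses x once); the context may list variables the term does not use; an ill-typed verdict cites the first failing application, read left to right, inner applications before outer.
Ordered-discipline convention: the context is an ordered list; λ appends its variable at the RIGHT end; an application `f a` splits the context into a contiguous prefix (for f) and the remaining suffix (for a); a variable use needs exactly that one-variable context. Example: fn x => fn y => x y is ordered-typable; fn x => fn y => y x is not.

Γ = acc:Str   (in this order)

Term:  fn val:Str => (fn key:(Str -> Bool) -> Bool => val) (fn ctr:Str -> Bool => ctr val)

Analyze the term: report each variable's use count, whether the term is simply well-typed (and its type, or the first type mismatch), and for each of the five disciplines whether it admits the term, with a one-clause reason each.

variable uses: acc: 0×, val [bound]: 2×, key [bound]: 0×, ctr [bound]: 1×
left-to-right use order: val, ctr, val
typing: the term checks, with type Str -> Str
ordered: ✗, val ×2 used more than once (contraction); acc, key left unused
linear: ✗, val ×2 used more than once (contraction); acc, key left unused
affine: ✗, val ×2 used more than once (contraction)
relevant: ✗, acc, key left unused
unrestricted: ✓, typability at Str -> Str is all that's needed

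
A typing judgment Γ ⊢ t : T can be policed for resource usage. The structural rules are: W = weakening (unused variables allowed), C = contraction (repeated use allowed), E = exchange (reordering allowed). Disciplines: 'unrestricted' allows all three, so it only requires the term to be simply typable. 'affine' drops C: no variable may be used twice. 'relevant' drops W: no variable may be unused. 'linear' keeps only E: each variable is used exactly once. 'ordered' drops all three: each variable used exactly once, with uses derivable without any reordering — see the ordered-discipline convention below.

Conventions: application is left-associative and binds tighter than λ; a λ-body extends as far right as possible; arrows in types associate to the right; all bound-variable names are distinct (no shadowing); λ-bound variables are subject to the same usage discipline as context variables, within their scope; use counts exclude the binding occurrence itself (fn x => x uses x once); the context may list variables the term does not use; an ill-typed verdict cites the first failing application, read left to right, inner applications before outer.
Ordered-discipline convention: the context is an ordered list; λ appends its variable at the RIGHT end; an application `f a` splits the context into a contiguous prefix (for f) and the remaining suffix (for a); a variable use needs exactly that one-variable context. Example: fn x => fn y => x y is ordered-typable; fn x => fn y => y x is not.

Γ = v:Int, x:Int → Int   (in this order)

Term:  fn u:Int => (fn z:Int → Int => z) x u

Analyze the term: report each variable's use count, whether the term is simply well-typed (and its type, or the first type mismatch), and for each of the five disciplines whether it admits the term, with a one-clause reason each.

usage: v: 0×; x: 1×; u [bound]: 1×; z [bound]: 1×
left-to-right use order: z, x, u
typing: the term checks, with type Int → Int
ordered ✗ (unused: v — weakening required)
linear ✗ (unused: v — weakening required)
affine ✓ (no duplicate uses among v, x, u, z)
relevant ✗ (unused: v — weakening required)
unrestricted ✓ (well-typed at Int → Int; no restrictions here)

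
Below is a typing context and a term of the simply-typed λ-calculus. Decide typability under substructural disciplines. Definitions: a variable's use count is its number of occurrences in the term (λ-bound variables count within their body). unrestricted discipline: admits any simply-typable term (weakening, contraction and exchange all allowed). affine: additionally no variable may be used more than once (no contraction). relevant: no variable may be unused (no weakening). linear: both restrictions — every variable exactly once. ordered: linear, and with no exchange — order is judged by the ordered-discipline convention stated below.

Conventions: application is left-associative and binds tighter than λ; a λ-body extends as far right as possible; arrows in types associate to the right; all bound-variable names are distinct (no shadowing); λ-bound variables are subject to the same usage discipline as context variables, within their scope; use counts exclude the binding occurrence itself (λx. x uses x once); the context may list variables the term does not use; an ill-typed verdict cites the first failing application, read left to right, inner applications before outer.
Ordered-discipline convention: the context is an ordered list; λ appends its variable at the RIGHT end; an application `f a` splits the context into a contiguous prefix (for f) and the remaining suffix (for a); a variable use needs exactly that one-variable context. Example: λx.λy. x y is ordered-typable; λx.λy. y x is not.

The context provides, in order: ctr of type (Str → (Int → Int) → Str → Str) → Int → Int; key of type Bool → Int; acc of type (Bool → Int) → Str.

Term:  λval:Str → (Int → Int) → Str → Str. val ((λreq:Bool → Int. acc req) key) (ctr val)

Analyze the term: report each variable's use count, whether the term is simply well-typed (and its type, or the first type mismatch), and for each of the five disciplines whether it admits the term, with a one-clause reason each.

variable uses: ctr ×1; key ×1; acc ×1; val (bound) ×2; req (bound) ×1
use order (left to right): val, acc, req, key, ctr, val
typing: well-typed — term : (Str → (Int → Int) → Str → Str) → Str → Str
ordered: ✗, repeated use of val ×2
linear: ✗, repeated use of val ×2
affine: ✗, repeated use of val ×2
relevant: ✓, every one of ctr, key, acc, val, req appears
unrestricted: ✓, typability at (Str → (Int → Int) → Str → Str) → Str → Str is all that's needed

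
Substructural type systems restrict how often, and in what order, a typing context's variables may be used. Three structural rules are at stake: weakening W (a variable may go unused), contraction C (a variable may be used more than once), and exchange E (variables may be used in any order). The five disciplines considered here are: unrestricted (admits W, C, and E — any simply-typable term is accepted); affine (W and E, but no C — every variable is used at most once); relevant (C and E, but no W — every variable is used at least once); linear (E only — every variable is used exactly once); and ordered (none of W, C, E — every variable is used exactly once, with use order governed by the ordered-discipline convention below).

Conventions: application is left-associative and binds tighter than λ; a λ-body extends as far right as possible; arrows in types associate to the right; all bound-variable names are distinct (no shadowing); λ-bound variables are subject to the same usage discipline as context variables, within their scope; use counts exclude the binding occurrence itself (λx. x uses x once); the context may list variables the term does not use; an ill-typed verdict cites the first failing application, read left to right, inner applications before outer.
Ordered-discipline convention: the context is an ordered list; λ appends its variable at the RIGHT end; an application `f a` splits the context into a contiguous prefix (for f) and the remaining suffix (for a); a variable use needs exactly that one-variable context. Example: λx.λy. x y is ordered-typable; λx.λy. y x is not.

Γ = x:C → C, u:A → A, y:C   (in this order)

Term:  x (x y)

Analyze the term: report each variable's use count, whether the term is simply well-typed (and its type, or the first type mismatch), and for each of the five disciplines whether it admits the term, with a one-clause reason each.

usage: x: 2, u: 0, y: 1
uses in reading order: x, x, y
typing: the term checks, with type C
ordered: ✗ — uses contraction: x ×2; unused: u — weakening required
linear: ✗ — uses contraction: x ×2; unused: u — weakening required
affine: ✗ — uses contraction: x ×2
relevant: ✗ — unused: u — weakening required
unrestricted: ✓ — well-typed at C; no restrictions here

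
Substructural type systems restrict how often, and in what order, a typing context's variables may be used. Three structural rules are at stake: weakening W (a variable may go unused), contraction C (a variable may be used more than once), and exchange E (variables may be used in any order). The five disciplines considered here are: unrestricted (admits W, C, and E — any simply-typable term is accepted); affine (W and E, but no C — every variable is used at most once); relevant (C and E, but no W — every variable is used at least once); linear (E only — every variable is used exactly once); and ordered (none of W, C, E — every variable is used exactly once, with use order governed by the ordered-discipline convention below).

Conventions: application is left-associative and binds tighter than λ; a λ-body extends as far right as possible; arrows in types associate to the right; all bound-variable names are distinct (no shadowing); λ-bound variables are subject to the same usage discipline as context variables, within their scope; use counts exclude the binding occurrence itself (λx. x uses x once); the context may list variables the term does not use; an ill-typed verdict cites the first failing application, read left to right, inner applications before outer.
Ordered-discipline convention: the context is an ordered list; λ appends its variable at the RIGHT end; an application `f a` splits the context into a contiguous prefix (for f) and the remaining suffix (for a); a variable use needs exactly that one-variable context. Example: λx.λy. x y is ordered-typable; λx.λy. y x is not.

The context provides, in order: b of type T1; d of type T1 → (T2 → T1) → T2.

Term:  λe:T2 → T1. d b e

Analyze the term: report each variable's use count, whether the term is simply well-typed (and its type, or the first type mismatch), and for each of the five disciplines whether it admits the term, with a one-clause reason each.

variable uses: b=1; d=1; e (λ-bound)=1
left-to-right use order: d, b, e
typing: well-typed — term : (T2 → T1) → T2
ordered: ✗ — use order d, b, e needs exchange
linear: ✓ — single use per variable (b, d, e)
affine: ✓ — no duplicate uses among b, d, e
relevant: ✓ — every one of b, d, e appears
unrestricted: ✓ — well-typed at (T2 → T1) → T2; no restrictions here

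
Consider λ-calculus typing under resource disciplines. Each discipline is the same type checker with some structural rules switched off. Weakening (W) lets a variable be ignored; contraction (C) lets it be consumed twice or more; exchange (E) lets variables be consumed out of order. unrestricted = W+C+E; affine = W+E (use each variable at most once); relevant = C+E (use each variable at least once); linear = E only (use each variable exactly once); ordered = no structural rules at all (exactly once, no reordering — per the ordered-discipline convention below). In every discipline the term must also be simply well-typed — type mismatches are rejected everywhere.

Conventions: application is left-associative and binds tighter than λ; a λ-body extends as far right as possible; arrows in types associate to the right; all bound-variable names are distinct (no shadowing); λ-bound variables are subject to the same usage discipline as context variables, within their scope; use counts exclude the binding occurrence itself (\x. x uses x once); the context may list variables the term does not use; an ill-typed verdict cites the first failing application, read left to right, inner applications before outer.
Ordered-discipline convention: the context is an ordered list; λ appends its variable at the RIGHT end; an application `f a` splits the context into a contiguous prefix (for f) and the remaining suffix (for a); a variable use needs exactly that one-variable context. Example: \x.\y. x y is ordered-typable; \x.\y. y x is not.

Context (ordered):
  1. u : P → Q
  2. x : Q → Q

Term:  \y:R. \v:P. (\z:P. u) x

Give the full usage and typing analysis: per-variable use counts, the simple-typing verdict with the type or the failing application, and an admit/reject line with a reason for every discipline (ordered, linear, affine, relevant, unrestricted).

variable uses: u=1, x=1, y (λ-bound)=0, v (λ-bound)=0, z (λ-bound)=0
left-to-right use order: u, x
typing: ill-typed: a function awaiting P gets Q → Q
ordered ✗ (a type mismatch blocks all five)
linear ✗ (the type mismatch rejects it)
affine ✗ (not simply typable)
relevant ✗ (fails simple typing)
unrestricted ✗ (a type mismatch blocks all five)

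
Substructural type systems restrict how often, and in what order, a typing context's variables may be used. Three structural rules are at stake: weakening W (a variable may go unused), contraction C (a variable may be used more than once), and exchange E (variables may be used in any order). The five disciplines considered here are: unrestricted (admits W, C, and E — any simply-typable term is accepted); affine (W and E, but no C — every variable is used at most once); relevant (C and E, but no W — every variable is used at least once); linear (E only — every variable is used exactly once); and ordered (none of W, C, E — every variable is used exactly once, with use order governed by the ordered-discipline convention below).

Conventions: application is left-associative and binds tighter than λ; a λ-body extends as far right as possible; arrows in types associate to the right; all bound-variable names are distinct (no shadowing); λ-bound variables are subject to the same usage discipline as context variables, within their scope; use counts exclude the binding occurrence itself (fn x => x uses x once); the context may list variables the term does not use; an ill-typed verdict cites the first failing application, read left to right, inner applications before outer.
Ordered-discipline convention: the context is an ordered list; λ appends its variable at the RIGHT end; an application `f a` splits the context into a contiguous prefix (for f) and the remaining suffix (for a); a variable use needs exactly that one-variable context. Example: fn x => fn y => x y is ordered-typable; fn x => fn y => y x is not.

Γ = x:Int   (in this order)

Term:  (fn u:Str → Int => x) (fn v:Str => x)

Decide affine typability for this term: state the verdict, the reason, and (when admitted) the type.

no — uses contraction: x ×2
usage: x: 2×, u (bound): 0×, v (bound): 0×
uses in reading order: x, x
typing: the term checks, with type Int
per-discipline verdicts: ordered ✗ | linear ✗ | affine ✗ | relevant ✗ | unrestricted ✓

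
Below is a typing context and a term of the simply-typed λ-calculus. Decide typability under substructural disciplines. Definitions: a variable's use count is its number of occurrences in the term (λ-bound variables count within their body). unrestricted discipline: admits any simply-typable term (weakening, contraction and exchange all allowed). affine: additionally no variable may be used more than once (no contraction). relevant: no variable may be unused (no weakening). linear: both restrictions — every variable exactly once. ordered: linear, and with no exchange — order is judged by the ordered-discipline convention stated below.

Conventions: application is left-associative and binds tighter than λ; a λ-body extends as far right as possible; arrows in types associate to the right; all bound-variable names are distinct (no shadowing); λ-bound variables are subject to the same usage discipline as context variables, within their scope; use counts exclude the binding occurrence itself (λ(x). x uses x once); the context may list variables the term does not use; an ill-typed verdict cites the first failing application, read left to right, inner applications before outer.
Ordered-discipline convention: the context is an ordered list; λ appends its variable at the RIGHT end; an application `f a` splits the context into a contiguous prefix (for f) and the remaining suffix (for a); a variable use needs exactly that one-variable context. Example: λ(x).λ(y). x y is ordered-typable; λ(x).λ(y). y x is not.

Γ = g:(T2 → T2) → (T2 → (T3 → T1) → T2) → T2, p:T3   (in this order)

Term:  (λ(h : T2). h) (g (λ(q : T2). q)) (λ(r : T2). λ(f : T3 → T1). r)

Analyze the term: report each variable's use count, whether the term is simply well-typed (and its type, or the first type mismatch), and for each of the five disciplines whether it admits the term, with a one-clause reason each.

variable uses: g ×1; p ×0; h [bound] ×1; q [bound] ×1; r [bound] ×1; f [bound] ×0
uses in reading order: h, g, q, r
typing: ill-typed: argument of type (T2 → (T3 → T1) → T2) → T2 where T2 is required
ordered: ✗, fails simple typing
linear: ✗, a type mismatch blocks all five
affine: ✗, the type mismatch rejects it
relevant: ✗, not simply typable
unrestricted: ✗, fails simple typing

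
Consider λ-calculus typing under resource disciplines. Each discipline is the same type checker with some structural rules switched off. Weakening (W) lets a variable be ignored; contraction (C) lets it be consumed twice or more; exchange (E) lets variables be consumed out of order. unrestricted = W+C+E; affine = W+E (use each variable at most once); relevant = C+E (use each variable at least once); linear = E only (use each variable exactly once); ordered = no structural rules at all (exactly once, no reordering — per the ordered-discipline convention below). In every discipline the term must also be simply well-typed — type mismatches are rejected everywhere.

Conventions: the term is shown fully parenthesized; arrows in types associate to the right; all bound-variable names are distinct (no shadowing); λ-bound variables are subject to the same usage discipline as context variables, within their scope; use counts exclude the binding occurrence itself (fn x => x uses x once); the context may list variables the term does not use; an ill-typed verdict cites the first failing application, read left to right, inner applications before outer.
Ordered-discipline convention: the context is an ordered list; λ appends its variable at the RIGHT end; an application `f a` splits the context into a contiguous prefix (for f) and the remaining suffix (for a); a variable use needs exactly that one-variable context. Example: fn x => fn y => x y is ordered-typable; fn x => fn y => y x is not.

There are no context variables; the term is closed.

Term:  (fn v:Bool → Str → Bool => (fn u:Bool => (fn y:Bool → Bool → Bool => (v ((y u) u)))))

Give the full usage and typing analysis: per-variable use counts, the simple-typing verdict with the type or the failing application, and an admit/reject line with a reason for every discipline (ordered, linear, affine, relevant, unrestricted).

variable uses: v (λ-bound) ×1; u (λ-bound) ×2; y (λ-bound) ×1
order of uses: v, y, u, u
typing: the term checks, with type (Bool → Str → Bool) → Bool → (Bool → Bool → Bool) → Str → Bool
ordered: ✗ — u ×2 used more than once (contraction)
linear: ✗ — u ×2 used more than once (contraction)
affine: ✗ — u ×2 used more than once (contraction)
relevant: ✓ — none of v, u, y goes unused
unrestricted: ✓ — typability at (Bool → Str → Bool) → Bool → (Bool → Bool → Bool) → Str → Bool is all that's needed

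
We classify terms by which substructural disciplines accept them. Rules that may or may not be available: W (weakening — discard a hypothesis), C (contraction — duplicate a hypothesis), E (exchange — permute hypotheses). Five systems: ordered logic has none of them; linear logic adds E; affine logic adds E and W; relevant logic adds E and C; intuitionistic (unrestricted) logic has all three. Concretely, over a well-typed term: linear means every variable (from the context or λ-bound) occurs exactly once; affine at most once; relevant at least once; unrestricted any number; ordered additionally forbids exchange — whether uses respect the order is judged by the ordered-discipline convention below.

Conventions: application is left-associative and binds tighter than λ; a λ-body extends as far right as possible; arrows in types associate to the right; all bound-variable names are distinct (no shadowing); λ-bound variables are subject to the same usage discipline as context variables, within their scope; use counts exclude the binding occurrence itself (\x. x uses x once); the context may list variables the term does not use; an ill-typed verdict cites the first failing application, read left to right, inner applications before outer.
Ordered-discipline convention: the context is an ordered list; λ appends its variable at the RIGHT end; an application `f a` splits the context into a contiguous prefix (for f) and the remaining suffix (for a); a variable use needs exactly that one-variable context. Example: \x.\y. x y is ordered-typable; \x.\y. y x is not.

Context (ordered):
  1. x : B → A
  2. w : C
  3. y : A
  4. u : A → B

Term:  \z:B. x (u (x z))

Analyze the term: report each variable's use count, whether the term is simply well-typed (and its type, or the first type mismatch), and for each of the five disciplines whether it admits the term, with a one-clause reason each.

variable uses: x=2; w=0; y=0; u=1; z (λ-bound)=1
left-to-right use order: x, u, x, z
typing: the term checks, with type B → A
ordered: ✗, uses contraction: x ×2; needs weakening: w, y unused
linear: ✗, uses contraction: x ×2; needs weakening: w, y unused
affine: ✗, uses contraction: x ×2
relevant: ✗, needs weakening: w, y unused
unrestricted: ✓, typability at B → A is all that's needed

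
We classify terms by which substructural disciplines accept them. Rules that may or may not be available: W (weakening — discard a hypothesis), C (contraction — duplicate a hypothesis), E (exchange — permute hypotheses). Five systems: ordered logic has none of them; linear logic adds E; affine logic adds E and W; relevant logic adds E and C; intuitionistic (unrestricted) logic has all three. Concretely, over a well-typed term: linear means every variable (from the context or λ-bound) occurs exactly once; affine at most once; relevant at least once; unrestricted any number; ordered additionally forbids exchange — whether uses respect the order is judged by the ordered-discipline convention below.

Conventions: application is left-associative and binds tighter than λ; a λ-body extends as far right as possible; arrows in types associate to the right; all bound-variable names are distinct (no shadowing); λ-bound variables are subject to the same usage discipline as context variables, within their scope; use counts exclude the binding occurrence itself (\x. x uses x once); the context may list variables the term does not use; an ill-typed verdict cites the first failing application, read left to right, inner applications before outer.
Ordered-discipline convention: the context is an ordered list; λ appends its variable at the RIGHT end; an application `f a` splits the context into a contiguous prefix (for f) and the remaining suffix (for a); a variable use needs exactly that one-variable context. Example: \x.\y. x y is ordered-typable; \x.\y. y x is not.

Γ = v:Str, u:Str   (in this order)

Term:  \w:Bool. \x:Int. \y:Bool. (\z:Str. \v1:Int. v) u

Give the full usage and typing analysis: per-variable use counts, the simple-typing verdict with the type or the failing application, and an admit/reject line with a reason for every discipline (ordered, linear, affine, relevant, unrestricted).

use counts: v: 1, u: 1, w (bound): 0, x (bound): 0, y (bound): 0, z (bound): 0, v1 (bound): 0
order of uses: v, u
typing: the term checks, with type Bool → Int → Bool → Int → Str
ordered: ✗ — w, x, y, z, v1 left unused
linear: ✗ — w, x, y, z, v1 left unused
affine: ✓ — no duplicate uses among v, u, w, x, y, z, v1
relevant: ✗ — w, x, y, z, v1 left unused
unrestricted: ✓ — simply typable at Bool → Int → Bool → Int → Str; W, C, E all held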